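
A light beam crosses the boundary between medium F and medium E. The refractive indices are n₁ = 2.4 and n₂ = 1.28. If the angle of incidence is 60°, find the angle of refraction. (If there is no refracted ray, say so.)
sin θ₂ = (n₁/n₂)·sin θ₁ = 1.624 > 1, so there is no refracted ray — the light undergoes total internal reflection.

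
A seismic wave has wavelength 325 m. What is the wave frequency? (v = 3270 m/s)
f = v/λ = 10.06 Hz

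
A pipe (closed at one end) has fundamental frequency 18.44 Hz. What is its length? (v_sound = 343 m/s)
L = v/(4f₁) = 4.65 m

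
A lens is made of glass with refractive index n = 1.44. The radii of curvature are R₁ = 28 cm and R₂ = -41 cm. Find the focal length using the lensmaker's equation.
1/f = (n − 1)(1/R₁ − 1/R₂) → f = 37.81 cm (converging lens)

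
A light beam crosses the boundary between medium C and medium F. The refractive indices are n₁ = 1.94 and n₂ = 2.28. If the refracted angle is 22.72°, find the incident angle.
sin θ₁ = (n₂/n₁)·sin θ₂ → θ₁ = 27°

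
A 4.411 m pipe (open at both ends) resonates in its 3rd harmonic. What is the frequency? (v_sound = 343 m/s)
fₙ = nv/(2L) = 116.6 Hz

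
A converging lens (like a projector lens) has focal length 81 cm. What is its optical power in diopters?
P = 1/f = 1.235 D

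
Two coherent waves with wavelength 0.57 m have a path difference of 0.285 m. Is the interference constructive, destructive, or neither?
destructive — path difference = 0.5λ, an odd multiple of λ/2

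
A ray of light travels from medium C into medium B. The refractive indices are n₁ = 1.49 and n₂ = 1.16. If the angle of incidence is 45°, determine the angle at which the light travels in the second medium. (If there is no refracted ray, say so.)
sin θ₂ = (n₁/n₂)·sin θ₁ = 0.9083 → θ₂ = 65.27°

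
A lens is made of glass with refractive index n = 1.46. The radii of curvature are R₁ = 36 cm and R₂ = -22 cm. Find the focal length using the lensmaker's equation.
1/f = (n − 1)(1/R₁ − 1/R₂) → f = 29.69 cm (converging lens)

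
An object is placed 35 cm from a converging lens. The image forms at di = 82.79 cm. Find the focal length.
1/f = 1/do + 1/di → f = 24.6 cm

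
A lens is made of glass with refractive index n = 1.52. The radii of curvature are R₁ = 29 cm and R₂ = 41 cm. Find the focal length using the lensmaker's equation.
1/f = (n − 1)(1/R₁ − 1/R₂) → f = 190.5 cm (converging lens)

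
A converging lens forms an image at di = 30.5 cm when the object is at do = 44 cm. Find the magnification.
M = −di/do = -0.6932 (inverted image)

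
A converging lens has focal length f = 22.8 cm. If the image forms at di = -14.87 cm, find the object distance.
1/do = 1/f − 1/di → do = 9 cm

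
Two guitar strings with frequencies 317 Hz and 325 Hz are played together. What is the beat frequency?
8 Hz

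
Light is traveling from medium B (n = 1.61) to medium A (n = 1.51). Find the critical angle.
θc = arcsin(n₂/n₁) = 69.7°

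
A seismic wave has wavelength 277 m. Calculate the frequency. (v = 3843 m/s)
f = v/λ = 13.87 Hz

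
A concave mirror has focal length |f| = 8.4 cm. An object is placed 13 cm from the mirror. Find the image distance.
f = +8.4 cm (concave); 1/di = 1/f − 1/do → di = 23.74 cm (real image, in front of mirror)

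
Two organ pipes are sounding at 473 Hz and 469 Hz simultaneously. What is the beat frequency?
4 Hz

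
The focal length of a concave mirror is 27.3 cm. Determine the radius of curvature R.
R = 2|f| = 54.6 cm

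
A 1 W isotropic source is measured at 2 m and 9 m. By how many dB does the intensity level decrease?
Δβ = 20·log₁₀(r₂/r₁) = 13.06 dB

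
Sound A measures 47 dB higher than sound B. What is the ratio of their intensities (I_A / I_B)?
I_A/I_B = 10^(Δβ/10) = 50120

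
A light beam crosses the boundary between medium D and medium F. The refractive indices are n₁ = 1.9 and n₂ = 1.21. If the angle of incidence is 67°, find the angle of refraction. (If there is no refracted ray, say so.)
sin θ₂ = (n₁/n₂)·sin θ₁ = 1.445 > 1, so there is no refracted ray — the light undergoes total internal reflection.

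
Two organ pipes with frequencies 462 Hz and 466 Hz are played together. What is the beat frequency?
4 Hz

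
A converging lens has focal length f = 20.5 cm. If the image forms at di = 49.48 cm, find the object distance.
1/do = 1/f − 1/di → do = 35 cm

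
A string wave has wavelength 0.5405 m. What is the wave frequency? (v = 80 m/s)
f = v/λ = 148 Hz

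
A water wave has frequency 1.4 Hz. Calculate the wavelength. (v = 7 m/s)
λ = v/f = 5 m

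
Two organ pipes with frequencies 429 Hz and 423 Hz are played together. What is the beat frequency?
6 Hz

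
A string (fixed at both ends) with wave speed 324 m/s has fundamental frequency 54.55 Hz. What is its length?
L = v/(2f₁) = 2.97 m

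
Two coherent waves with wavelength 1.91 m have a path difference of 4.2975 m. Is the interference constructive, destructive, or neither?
neither (partial) — path difference = 2.25λ, neither a whole number of wavelengths nor an odd multiple of λ/2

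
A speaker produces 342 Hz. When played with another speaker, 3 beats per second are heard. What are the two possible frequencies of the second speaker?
f₂ = 342 ± 3 Hz → 345 Hz or 339 Hz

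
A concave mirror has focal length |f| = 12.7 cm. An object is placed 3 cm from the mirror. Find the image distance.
f = +12.7 cm (concave); 1/di = 1/f − 1/do → di = -3.928 cm (virtual image, behind mirror)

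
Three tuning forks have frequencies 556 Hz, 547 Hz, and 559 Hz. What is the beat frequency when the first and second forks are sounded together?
9 Hz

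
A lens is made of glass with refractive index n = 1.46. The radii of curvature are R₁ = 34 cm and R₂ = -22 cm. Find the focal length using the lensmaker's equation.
1/f = (n − 1)(1/R₁ − 1/R₂) → f = 29.04 cm (converging lens)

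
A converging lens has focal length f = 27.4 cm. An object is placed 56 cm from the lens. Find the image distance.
1/di = 1/f − 1/do → di = 53.65 cm (real image)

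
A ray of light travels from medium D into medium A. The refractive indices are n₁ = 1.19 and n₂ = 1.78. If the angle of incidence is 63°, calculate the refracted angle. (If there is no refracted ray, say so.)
sin θ₂ = (n₁/n₂)·sin θ₁ = 0.5957 → θ₂ = 36.56°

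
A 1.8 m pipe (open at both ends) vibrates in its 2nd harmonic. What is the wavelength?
λₙ = 2L/n = 1.8 m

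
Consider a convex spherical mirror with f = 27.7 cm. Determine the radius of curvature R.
R = 2|f| = 55.4 cm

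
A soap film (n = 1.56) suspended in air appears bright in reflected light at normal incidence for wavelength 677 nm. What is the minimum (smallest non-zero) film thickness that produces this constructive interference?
2nt = (m − ½)λ with m = 1 → t = (m − ½)λ/(2n) = 108.5 nm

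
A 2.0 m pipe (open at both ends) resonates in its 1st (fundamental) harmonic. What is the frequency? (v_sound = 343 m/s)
fₙ = nv/(2L) = 85.75 Hz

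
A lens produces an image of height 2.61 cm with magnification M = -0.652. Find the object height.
ho = |hi|/|M| = 4.003 cm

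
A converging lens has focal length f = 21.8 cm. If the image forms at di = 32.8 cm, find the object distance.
1/do = 1/f − 1/di → do = 65 cm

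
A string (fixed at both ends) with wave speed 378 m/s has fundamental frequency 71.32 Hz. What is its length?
L = v/(2f₁) = 2.65 m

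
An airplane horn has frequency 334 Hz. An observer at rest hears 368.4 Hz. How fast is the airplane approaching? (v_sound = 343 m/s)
v_s = v·(1 − f/f_obs) = 32.03 m/s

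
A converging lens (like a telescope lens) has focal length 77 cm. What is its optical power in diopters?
P = 1/f = 1.299 D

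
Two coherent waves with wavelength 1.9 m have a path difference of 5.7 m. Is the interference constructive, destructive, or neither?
constructive — path difference = 3λ, a whole number of wavelengths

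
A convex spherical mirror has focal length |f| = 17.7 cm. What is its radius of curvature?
R = 2|f| = 35.4 cm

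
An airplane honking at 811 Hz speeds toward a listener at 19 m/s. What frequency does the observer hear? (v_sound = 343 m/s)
f_obs = f·v/(v − v_s) = 858.6 Hz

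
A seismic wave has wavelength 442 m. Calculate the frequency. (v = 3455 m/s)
f = v/λ = 7.817 Hz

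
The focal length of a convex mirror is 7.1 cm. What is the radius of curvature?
R = 2|f| = 14.2 cm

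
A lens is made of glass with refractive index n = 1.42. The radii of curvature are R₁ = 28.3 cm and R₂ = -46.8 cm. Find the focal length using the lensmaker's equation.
1/f = (n − 1)(1/R₁ − 1/R₂) → f = 41.99 cm (converging lens)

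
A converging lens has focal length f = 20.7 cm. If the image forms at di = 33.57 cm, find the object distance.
1/do = 1/f − 1/di → do = 53.99 cm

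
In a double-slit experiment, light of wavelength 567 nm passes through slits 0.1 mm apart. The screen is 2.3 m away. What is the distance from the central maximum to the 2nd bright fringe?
y = mλL/d = 26.08 mm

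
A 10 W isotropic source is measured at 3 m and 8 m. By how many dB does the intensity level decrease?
Δβ = 20·log₁₀(r₂/r₁) = 8.519 dB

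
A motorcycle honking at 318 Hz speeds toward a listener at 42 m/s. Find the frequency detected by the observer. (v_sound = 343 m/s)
f_obs = f·v/(v − v_s) = 362.4 Hz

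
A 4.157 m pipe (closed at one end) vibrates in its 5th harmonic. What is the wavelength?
λₙ = 4L/n = 3.326 m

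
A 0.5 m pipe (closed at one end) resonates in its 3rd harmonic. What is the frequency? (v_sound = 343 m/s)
fₙ = nv/(4L) = 514.5 Hz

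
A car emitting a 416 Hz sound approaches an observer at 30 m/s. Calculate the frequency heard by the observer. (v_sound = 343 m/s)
f_obs = f·v/(v − v_s) = 455.9 Hz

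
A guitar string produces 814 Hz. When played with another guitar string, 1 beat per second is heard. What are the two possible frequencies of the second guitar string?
f₂ = 814 ± 1 Hz → 815 Hz or 813 Hz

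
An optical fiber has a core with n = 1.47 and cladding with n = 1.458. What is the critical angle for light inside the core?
θc = arcsin(n_cladding/n_core) = 82.67°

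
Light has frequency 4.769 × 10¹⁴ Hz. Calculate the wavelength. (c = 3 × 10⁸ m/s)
λ = c/f = 629.1 nm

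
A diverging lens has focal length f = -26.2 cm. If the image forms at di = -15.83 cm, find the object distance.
1/do = 1/f − 1/di → do = 39.99 cm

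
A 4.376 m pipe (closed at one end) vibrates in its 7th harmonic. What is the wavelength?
λₙ = 4L/n = 2.501 m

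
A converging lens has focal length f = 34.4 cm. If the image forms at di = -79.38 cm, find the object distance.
1/do = 1/f − 1/di → do = 24 cm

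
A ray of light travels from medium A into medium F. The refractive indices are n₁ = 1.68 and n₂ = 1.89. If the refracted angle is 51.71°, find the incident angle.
sin θ₁ = (n₂/n₁)·sin θ₂ → θ₁ = 62.01°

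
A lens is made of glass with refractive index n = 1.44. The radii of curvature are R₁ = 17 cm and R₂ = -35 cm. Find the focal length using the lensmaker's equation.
1/f = (n − 1)(1/R₁ − 1/R₂) → f = 26.01 cm (converging lens)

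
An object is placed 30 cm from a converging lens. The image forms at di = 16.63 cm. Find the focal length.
1/f = 1/do + 1/di → f = 10.7 cm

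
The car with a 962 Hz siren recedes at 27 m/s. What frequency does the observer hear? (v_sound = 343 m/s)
f_obs = f·v/(v + v_s) = 891.8 Hz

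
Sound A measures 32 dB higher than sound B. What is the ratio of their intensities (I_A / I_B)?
I_A/I_B = 10^(Δβ/10) = 1585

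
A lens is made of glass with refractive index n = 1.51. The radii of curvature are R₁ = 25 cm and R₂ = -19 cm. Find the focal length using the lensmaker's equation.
1/f = (n − 1)(1/R₁ − 1/R₂) → f = 21.17 cm (converging lens)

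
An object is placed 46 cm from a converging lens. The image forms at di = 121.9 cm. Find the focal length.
1/f = 1/do + 1/di → f = 33.4 cm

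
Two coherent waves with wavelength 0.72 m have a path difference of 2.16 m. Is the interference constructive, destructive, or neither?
constructive — path difference = 3λ, a whole number of wavelengths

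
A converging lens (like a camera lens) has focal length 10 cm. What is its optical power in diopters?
P = 1/f = 10 D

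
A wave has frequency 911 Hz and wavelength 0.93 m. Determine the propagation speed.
v = fλ = 847.2 m/s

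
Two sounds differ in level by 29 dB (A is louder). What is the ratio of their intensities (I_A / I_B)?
I_A/I_B = 10^(Δβ/10) = 794.3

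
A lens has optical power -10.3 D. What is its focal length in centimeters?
f = 1/P = -9.709 cm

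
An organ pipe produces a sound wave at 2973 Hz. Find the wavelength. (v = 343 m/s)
λ = v/f = 0.1154 m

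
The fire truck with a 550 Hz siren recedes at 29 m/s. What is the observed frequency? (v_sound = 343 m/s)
f_obs = f·v/(v + v_s) = 507.1 Hz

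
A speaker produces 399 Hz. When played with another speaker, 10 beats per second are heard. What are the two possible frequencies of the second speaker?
f₂ = 399 ± 10 Hz → 409 Hz or 389 Hz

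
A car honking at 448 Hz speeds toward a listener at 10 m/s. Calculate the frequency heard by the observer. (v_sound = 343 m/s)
f_obs = f·v/(v − v_s) = 461.5 Hz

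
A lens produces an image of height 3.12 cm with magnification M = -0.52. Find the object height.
ho = |hi|/|M| = 6 cm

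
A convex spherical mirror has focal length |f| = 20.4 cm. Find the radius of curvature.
R = 2|f| = 40.8 cm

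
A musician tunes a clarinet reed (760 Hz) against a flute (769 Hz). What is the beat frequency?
9 Hz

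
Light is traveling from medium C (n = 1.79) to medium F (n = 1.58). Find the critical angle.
θc = arcsin(n₂/n₁) = 61.97°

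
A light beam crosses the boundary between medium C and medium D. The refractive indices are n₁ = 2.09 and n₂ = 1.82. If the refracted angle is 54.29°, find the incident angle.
sin θ₁ = (n₂/n₁)·sin θ₂ → θ₁ = 45°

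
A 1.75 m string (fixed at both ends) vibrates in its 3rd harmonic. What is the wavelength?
λₙ = 2L/n = 1.167 m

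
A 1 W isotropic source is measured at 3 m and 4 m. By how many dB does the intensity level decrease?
Δβ = 20·log₁₀(r₂/r₁) = 2.499 dB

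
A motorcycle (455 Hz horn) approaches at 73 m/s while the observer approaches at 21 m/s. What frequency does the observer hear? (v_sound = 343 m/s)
f_obs = f·(v + v_o)/(v − v_s) = 613.4 Hz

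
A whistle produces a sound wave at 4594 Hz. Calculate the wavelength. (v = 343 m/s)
λ = v/f = 0.07466 m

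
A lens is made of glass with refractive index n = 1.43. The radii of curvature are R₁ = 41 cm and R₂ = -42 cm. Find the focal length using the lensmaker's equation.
1/f = (n − 1)(1/R₁ − 1/R₂) → f = 48.25 cm (converging lens)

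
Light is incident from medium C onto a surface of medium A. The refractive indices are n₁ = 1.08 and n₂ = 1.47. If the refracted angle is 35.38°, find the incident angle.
sin θ₁ = (n₂/n₁)·sin θ₂ → θ₁ = 52.01°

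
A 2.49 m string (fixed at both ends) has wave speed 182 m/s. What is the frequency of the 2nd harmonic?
fₙ = nv/(2L) = 73.09 Hz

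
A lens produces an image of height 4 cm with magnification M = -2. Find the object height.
ho = |hi|/|M| = 2 cm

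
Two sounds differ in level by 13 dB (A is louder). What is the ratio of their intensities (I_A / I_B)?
I_A/I_B = 10^(Δβ/10) = 19.95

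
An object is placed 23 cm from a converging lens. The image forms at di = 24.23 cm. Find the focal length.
1/f = 1/do + 1/di → f = 11.8 cm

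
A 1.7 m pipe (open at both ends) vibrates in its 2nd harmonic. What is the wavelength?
λₙ = 2L/n = 1.7 m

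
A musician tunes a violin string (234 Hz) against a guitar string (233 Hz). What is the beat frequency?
1 Hz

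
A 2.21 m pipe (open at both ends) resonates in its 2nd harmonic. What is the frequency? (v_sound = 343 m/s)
fₙ = nv/(2L) = 155.2 Hz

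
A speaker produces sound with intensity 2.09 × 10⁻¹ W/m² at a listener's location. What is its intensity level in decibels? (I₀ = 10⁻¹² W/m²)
β = 10·log₁₀(I/I₀) = 113.2 dB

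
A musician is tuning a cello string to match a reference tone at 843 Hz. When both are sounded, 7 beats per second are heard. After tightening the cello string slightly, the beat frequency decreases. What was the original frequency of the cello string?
836 Hz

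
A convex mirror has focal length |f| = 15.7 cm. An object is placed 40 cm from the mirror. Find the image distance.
f = −15.7 cm (convex); 1/di = 1/f − 1/do → di = -11.27 cm (virtual image, behind mirror)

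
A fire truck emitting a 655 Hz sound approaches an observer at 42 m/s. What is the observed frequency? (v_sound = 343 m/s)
f_obs = f·v/(v − v_s) = 746.4 Hz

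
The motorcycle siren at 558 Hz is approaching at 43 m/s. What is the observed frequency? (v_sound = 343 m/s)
f_obs = f·v/(v − v_s) = 638 Hz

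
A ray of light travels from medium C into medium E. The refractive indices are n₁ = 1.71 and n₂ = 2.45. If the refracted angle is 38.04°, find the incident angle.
sin θ₁ = (n₂/n₁)·sin θ₂ → θ₁ = 61.99°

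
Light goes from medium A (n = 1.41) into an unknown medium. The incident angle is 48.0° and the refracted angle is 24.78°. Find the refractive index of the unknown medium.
n₂ = n₁·sin θ₁ / sin θ₂ = 2.5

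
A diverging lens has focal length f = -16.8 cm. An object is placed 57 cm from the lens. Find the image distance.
1/di = 1/f − 1/do → di = -12.98 cm (virtual image)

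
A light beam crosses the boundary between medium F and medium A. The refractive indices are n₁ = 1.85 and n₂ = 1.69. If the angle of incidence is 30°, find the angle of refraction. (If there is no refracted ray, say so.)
sin θ₂ = (n₁/n₂)·sin θ₁ = 0.5473 → θ₂ = 33.18°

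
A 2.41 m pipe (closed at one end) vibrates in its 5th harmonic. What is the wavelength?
λₙ = 4L/n = 1.928 m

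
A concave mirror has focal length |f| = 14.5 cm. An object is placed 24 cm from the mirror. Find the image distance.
f = +14.5 cm (concave); 1/di = 1/f − 1/do → di = 36.63 cm (real image, in front of mirror)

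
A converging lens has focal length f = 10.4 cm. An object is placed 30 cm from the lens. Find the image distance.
1/di = 1/f − 1/do → di = 15.92 cm (real image)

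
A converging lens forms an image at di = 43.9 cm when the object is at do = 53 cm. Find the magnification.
M = −di/do = -0.8283 (inverted image)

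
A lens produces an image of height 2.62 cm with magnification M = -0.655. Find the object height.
ho = |hi|/|M| = 4 cm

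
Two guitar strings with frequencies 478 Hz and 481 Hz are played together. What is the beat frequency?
3 Hz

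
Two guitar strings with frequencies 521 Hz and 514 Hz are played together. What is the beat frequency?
7 Hz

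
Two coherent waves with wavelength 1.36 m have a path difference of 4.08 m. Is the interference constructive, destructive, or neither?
constructive — path difference = 3λ, a whole number of wavelengths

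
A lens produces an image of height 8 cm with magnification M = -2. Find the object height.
ho = |hi|/|M| = 4 cm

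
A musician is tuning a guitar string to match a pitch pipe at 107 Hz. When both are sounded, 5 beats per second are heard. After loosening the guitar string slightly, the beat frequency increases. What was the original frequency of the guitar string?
102 Hz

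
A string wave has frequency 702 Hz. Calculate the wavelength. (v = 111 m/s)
λ = v/f = 0.1581 m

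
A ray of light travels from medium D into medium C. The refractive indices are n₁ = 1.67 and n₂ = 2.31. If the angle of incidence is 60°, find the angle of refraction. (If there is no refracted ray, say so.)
sin θ₂ = (n₁/n₂)·sin θ₁ = 0.6261 → θ₂ = 38.76°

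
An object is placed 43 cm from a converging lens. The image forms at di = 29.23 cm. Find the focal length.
1/f = 1/do + 1/di → f = 17.4 cm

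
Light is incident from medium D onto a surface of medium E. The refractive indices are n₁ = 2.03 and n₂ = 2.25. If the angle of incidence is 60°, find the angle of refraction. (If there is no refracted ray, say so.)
sin θ₂ = (n₁/n₂)·sin θ₁ = 0.7813 → θ₂ = 51.38°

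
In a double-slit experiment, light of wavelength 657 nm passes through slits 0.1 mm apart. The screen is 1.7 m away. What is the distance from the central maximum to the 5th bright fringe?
y = mλL/d = 55.84 mm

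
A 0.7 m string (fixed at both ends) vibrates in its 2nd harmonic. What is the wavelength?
λₙ = 2L/n = 0.7 m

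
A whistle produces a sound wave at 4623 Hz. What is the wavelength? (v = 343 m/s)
λ = v/f = 0.07419 m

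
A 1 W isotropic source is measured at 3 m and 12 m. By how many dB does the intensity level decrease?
Δβ = 20·log₁₀(r₂/r₁) = 12.04 dB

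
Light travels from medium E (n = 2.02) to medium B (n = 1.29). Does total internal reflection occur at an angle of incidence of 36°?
θc = arcsin(n₂/n₁) = 39.69°; 36° < θc, so no — the ray refracts.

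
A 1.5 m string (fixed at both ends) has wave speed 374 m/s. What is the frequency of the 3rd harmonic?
fₙ = nv/(2L) = 374 Hz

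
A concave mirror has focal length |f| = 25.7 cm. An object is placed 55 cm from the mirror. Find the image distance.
f = +25.7 cm (concave); 1/di = 1/f − 1/do → di = 48.24 cm (real image, in front of mirror)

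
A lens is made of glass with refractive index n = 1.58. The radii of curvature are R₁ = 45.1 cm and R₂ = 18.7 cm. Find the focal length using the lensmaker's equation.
1/f = (n − 1)(1/R₁ − 1/R₂) → f = -55.08 cm (diverging lens)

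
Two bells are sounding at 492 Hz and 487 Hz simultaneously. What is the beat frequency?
5 Hz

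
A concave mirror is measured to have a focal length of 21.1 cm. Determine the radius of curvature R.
R = 2|f| = 42.2 cm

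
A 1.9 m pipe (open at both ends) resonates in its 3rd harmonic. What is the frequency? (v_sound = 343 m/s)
fₙ = nv/(2L) = 270.8 Hz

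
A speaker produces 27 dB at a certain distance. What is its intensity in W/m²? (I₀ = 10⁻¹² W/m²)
I = I₀·10^(β/10) = 5.01 × 10⁻¹⁰ W/m²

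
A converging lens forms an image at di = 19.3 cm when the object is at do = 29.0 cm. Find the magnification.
M = −di/do = -0.6655 (inverted image)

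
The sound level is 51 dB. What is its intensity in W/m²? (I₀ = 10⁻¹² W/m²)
I = I₀·10^(β/10) = 1.26 × 10⁻⁷ W/m²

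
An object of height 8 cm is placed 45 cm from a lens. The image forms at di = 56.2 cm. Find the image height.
hi = (-di/do) × ho = -9.991 cm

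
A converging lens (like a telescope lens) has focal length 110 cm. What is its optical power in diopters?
P = 1/f = 0.9091 D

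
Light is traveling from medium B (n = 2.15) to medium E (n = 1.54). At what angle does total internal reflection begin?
θc = arcsin(n₂/n₁) = 45.75°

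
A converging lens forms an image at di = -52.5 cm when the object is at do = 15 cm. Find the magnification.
M = −di/do = 3.5 (upright image)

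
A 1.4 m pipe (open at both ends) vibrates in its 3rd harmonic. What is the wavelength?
λₙ = 2L/n = 0.9333 m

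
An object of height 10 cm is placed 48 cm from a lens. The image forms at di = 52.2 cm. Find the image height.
hi = (-di/do) × ho = -10.88 cm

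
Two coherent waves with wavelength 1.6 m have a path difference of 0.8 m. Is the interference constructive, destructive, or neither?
destructive — path difference = 0.5λ, an odd multiple of λ/2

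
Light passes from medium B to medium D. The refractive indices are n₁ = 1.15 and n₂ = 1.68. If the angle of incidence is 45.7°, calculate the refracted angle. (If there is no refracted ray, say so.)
sin θ₂ = (n₁/n₂)·sin θ₁ = 0.4899 → θ₂ = 29.33°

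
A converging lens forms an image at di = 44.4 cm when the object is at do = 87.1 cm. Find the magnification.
M = −di/do = -0.5098 (inverted image)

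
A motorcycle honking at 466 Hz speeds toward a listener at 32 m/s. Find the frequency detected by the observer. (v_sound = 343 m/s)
f_obs = f·v/(v − v_s) = 513.9 Hz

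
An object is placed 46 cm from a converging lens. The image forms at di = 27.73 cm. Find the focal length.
1/f = 1/do + 1/di → f = 17.3 cm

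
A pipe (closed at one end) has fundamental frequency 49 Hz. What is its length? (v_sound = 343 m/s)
L = v/(4f₁) = 1.75 m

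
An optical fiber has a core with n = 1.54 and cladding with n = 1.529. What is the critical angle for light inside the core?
θc = arcsin(n_cladding/n_core) = 83.15°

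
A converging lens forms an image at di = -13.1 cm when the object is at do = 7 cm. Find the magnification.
M = −di/do = 1.871 (upright image)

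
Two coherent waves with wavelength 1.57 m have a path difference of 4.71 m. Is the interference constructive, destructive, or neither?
constructive — path difference = 3λ, a whole number of wavelengths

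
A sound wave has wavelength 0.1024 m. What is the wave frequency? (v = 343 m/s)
f = v/λ = 3350 Hz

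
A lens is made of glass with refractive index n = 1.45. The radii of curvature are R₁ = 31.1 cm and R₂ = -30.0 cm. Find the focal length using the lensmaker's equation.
1/f = (n − 1)(1/R₁ − 1/R₂) → f = 33.93 cm (converging lens)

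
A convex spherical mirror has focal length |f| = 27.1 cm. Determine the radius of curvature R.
R = 2|f| = 54.2 cm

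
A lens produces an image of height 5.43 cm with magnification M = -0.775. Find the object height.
ho = |hi|/|M| = 7.006 cm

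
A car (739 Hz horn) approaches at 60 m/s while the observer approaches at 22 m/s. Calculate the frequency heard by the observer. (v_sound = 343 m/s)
f_obs = f·(v + v_o)/(v − v_s) = 953.1 Hz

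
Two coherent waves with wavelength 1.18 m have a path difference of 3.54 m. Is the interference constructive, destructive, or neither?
constructive — path difference = 3λ, a whole number of wavelengths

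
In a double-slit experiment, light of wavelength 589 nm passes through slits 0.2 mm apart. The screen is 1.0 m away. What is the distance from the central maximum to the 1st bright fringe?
y = mλL/d = 2.945 mm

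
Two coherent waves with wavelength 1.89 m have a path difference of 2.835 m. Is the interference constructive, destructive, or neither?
destructive — path difference = 1.5λ, an odd multiple of λ/2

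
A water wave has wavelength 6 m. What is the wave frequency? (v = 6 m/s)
f = v/λ = 1 Hz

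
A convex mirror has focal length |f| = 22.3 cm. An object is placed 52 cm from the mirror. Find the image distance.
f = −22.3 cm (convex); 1/di = 1/f − 1/do → di = -15.61 cm (virtual image, behind mirror)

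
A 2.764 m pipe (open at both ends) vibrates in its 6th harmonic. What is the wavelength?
λₙ = 2L/n = 0.9213 m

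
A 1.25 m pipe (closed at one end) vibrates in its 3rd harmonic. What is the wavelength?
λₙ = 4L/n = 1.667 m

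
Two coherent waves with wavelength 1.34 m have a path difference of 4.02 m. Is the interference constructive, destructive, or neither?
constructive — path difference = 3λ, a whole number of wavelengths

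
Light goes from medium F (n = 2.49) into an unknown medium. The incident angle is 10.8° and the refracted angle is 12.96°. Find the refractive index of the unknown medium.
n₂ = n₁·sin θ₁ / sin θ₂ = 2.08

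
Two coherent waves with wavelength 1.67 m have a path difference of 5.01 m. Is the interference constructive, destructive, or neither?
constructive — path difference = 3λ, a whole number of wavelengths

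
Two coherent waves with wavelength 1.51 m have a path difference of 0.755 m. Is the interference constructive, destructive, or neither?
destructive — path difference = 0.5λ, an odd multiple of λ/2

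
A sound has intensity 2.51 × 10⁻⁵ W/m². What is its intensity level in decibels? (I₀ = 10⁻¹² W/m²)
β = 10·log₁₀(I/I₀) = 74 dB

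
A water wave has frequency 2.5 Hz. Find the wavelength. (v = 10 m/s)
λ = v/f = 4 m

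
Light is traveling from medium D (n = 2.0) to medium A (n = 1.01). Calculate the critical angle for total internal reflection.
θc = arcsin(n₂/n₁) = 30.33°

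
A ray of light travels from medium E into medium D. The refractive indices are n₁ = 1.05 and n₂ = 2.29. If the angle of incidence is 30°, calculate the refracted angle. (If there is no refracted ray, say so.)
sin θ₂ = (n₁/n₂)·sin θ₁ = 0.2293 → θ₂ = 13.25°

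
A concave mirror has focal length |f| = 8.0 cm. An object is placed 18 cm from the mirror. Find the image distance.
f = +8.0 cm (concave); 1/di = 1/f − 1/do → di = 14.4 cm (real image, in front of mirror)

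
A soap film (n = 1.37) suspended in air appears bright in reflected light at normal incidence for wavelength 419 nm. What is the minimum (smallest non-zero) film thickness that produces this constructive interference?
2nt = (m − ½)λ with m = 1 → t = (m − ½)λ/(2n) = 76.46 nm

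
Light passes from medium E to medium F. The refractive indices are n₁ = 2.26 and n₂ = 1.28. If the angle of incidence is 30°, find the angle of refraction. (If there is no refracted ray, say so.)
sin θ₂ = (n₁/n₂)·sin θ₁ = 0.8828 → θ₂ = 61.98°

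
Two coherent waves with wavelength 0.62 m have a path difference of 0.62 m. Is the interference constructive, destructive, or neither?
constructive — path difference = 1λ, a whole number of wavelengths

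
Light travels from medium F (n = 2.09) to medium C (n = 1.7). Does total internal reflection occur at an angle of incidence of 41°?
θc = arcsin(n₂/n₁) = 54.43°; 41° < θc, so no — the ray refracts.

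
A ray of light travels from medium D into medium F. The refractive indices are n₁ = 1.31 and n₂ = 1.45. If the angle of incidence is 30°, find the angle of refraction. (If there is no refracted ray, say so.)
sin θ₂ = (n₁/n₂)·sin θ₁ = 0.4517 → θ₂ = 26.85°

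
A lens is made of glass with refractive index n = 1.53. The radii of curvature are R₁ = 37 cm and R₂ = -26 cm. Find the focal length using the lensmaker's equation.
1/f = (n − 1)(1/R₁ − 1/R₂) → f = 28.81 cm (converging lens)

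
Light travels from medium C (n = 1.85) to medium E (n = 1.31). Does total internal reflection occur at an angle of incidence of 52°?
θc = arcsin(n₂/n₁) = 45.08°; 52° > θc, so yes — total internal reflection.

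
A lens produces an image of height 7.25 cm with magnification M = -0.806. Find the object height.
ho = |hi|/|M| = 8.995 cm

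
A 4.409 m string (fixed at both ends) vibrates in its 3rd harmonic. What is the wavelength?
λₙ = 2L/n = 2.939 m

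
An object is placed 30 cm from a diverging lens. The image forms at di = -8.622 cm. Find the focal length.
1/f = 1/do + 1/di → f = -12.1 cm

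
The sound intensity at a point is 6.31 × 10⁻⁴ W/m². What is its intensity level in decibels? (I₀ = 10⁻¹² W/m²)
β = 10·log₁₀(I/I₀) = 88 dB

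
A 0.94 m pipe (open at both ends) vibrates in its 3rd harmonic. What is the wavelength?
λₙ = 2L/n = 0.6267 m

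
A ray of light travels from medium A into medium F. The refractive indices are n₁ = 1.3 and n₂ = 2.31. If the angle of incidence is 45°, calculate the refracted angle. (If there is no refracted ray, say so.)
sin θ₂ = (n₁/n₂)·sin θ₁ = 0.3979 → θ₂ = 23.45°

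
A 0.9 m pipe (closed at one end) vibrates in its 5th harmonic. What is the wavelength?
λₙ = 4L/n = 0.72 m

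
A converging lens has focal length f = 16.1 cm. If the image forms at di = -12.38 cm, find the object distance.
1/do = 1/f − 1/di → do = 6.999 cm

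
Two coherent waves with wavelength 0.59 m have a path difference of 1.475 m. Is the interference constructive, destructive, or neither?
destructive — path difference = 2.5λ, an odd multiple of λ/2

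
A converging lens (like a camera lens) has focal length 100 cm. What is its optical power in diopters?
P = 1/f = 1 D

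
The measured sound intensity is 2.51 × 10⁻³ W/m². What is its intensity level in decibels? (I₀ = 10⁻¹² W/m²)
β = 10·log₁₀(I/I₀) = 94 dB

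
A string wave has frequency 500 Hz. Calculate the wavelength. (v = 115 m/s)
λ = v/f = 0.23 m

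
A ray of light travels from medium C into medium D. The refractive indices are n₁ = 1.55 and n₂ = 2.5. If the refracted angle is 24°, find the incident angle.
sin θ₁ = (n₂/n₁)·sin θ₂ → θ₁ = 41°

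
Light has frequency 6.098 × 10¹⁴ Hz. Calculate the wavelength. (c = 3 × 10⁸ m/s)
λ = c/f = 492 nm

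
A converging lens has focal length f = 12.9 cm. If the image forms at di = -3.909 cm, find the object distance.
1/do = 1/f − 1/di → do = 3 cm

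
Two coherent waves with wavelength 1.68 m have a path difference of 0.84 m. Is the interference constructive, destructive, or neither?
destructive — path difference = 0.5λ, an odd multiple of λ/2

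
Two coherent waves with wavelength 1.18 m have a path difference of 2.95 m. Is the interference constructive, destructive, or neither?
destructive — path difference = 2.5λ, an odd multiple of λ/2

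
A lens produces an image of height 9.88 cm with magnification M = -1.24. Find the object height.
ho = |hi|/|M| = 7.968 cm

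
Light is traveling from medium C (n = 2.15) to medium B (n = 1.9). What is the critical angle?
θc = arcsin(n₂/n₁) = 62.09°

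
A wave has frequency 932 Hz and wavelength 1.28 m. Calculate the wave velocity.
v = fλ = 1193 m/s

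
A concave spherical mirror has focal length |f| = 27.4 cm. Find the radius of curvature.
R = 2|f| = 54.8 cm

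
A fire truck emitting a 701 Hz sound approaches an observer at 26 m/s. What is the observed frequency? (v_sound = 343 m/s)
f_obs = f·v/(v − v_s) = 758.5 Hz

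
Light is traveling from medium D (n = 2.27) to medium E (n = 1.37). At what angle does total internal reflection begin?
θc = arcsin(n₂/n₁) = 37.12°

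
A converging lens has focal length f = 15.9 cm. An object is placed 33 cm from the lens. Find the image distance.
1/di = 1/f − 1/do → di = 30.68 cm (real image)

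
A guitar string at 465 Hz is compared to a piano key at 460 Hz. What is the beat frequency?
5 Hz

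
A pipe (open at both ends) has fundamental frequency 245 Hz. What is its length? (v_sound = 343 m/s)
L = v/(2f₁) = 0.7 m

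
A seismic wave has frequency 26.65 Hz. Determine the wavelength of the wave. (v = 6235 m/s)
λ = v/f = 234 m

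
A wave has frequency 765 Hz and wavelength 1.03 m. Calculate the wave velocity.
v = fλ = 788 m/s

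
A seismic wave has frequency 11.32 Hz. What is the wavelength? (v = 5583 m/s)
λ = v/f = 493.2 m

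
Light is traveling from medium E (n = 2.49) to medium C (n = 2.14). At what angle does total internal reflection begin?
θc = arcsin(n₂/n₁) = 59.25°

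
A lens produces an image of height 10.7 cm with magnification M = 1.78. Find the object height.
ho = |hi|/|M| = 6.011 cm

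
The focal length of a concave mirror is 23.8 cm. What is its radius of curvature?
R = 2|f| = 47.6 cm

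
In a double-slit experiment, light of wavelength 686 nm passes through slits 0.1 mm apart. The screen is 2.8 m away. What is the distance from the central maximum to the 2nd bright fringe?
y = mλL/d = 38.42 mm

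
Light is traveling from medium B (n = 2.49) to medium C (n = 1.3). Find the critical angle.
θc = arcsin(n₂/n₁) = 31.47°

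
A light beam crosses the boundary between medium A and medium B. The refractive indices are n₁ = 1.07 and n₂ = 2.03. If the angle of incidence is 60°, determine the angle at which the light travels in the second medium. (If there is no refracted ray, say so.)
sin θ₂ = (n₁/n₂)·sin θ₁ = 0.4565 → θ₂ = 27.16°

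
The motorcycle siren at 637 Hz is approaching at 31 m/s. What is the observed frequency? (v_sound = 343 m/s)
f_obs = f·v/(v − v_s) = 700.3 Hz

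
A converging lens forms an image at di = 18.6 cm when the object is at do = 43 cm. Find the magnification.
M = −di/do = -0.4326 (inverted image)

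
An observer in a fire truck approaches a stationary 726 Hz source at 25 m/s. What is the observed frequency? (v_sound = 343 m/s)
f_obs = f·(v + v_o)/v = 778.9 Hz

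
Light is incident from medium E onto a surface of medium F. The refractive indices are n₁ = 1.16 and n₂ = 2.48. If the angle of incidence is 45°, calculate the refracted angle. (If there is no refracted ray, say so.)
sin θ₂ = (n₁/n₂)·sin θ₁ = 0.3307 → θ₂ = 19.31°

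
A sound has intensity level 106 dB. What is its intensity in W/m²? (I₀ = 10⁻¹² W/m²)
I = I₀·10^(β/10) = 3.98 × 10⁻² W/m²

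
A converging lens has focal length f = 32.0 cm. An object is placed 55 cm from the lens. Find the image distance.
1/di = 1/f − 1/do → di = 76.52 cm (real image)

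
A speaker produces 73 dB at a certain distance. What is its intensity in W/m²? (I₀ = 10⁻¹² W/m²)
I = I₀·10^(β/10) = 2.00 × 10⁻⁵ W/m²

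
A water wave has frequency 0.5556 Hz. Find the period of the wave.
T = 1/f = 1.8 s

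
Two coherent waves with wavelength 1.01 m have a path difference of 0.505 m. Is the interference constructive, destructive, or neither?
destructive — path difference = 0.5λ, an odd multiple of λ/2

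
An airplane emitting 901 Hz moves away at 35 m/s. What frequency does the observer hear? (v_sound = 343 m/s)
f_obs = f·v/(v + v_s) = 817.6 Hz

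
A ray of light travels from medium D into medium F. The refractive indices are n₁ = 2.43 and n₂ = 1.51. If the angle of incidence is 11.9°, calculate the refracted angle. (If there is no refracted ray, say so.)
sin θ₂ = (n₁/n₂)·sin θ₁ = 0.3318 → θ₂ = 19.38°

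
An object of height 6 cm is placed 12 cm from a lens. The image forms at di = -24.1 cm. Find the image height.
hi = (-di/do) × ho = 12.05 cm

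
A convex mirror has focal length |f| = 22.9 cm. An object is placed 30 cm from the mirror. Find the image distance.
f = −22.9 cm (convex); 1/di = 1/f − 1/do → di = -12.99 cm (virtual image, behind mirror)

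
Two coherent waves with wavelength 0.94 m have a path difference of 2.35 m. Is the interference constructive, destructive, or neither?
destructive — path difference = 2.5λ, an odd multiple of λ/2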